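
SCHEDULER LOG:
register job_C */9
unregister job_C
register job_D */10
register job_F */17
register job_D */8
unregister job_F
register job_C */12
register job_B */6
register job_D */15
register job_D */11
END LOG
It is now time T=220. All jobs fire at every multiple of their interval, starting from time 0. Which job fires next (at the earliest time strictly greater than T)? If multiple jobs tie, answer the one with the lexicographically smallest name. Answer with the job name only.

Answer: job_B

Derivation:
Op 1: register job_C */9 -> active={job_C:*/9}
Op 2: unregister job_C -> active={}
Op 3: register job_D */10 -> active={job_D:*/10}
Op 4: register job_F */17 -> active={job_D:*/10, job_F:*/17}
Op 5: register job_D */8 -> active={job_D:*/8, job_F:*/17}
Op 6: unregister job_F -> active={job_D:*/8}
Op 7: register job_C */12 -> active={job_C:*/12, job_D:*/8}
Op 8: register job_B */6 -> active={job_B:*/6, job_C:*/12, job_D:*/8}
Op 9: register job_D */15 -> active={job_B:*/6, job_C:*/12, job_D:*/15}
Op 10: register job_D */11 -> active={job_B:*/6, job_C:*/12, job_D:*/11}
  job_B: interval 6, next fire after T=220 is 222
  job_C: interval 12, next fire after T=220 is 228
  job_D: interval 11, next fire after T=220 is 231
Earliest = 222, winner (lex tiebreak) = job_B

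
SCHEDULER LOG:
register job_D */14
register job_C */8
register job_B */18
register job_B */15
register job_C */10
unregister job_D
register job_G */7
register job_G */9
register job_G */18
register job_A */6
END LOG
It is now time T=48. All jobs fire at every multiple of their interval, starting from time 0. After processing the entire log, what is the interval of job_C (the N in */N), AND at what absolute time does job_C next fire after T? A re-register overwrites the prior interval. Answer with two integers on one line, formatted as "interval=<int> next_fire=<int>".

Answer: interval=10 next_fire=50

Derivation:
Op 1: register job_D */14 -> active={job_D:*/14}
Op 2: register job_C */8 -> active={job_C:*/8, job_D:*/14}
Op 3: register job_B */18 -> active={job_B:*/18, job_C:*/8, job_D:*/14}
Op 4: register job_B */15 -> active={job_B:*/15, job_C:*/8, job_D:*/14}
Op 5: register job_C */10 -> active={job_B:*/15, job_C:*/10, job_D:*/14}
Op 6: unregister job_D -> active={job_B:*/15, job_C:*/10}
Op 7: register job_G */7 -> active={job_B:*/15, job_C:*/10, job_G:*/7}
Op 8: register job_G */9 -> active={job_B:*/15, job_C:*/10, job_G:*/9}
Op 9: register job_G */18 -> active={job_B:*/15, job_C:*/10, job_G:*/18}
Op 10: register job_A */6 -> active={job_A:*/6, job_B:*/15, job_C:*/10, job_G:*/18}
Final interval of job_C = 10
Next fire of job_C after T=48: (48//10+1)*10 = 50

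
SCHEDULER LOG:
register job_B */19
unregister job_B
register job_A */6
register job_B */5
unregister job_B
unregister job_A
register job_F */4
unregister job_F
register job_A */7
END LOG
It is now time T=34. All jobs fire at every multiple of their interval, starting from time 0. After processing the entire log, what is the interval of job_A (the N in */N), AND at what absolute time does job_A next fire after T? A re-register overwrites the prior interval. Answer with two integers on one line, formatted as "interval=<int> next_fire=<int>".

Answer: interval=7 next_fire=35

Derivation:
Op 1: register job_B */19 -> active={job_B:*/19}
Op 2: unregister job_B -> active={}
Op 3: register job_A */6 -> active={job_A:*/6}
Op 4: register job_B */5 -> active={job_A:*/6, job_B:*/5}
Op 5: unregister job_B -> active={job_A:*/6}
Op 6: unregister job_A -> active={}
Op 7: register job_F */4 -> active={job_F:*/4}
Op 8: unregister job_F -> active={}
Op 9: register job_A */7 -> active={job_A:*/7}
Final interval of job_A = 7
Next fire of job_A after T=34: (34//7+1)*7 = 35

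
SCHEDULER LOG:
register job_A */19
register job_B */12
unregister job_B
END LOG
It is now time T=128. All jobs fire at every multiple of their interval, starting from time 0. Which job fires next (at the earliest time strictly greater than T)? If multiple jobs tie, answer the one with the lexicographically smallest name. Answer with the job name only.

Answer: job_A

Derivation:
Op 1: register job_A */19 -> active={job_A:*/19}
Op 2: register job_B */12 -> active={job_A:*/19, job_B:*/12}
Op 3: unregister job_B -> active={job_A:*/19}
  job_A: interval 19, next fire after T=128 is 133
Earliest = 133, winner (lex tiebreak) = job_A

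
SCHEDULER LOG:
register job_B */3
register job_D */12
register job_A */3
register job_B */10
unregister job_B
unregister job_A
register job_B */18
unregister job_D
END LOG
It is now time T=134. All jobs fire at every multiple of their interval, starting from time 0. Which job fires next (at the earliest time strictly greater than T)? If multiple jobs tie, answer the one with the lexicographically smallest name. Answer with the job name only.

Answer: job_B

Derivation:
Op 1: register job_B */3 -> active={job_B:*/3}
Op 2: register job_D */12 -> active={job_B:*/3, job_D:*/12}
Op 3: register job_A */3 -> active={job_A:*/3, job_B:*/3, job_D:*/12}
Op 4: register job_B */10 -> active={job_A:*/3, job_B:*/10, job_D:*/12}
Op 5: unregister job_B -> active={job_A:*/3, job_D:*/12}
Op 6: unregister job_A -> active={job_D:*/12}
Op 7: register job_B */18 -> active={job_B:*/18, job_D:*/12}
Op 8: unregister job_D -> active={job_B:*/18}
  job_B: interval 18, next fire after T=134 is 144
Earliest = 144, winner (lex tiebreak) = job_B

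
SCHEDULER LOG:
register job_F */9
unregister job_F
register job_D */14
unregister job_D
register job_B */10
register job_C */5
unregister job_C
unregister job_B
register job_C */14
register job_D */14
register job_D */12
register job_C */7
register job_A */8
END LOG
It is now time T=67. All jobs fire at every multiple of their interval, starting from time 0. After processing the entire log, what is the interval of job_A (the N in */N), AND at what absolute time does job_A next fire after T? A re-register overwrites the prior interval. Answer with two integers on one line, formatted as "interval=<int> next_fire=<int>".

Op 1: register job_F */9 -> active={job_F:*/9}
Op 2: unregister job_F -> active={}
Op 3: register job_D */14 -> active={job_D:*/14}
Op 4: unregister job_D -> active={}
Op 5: register job_B */10 -> active={job_B:*/10}
Op 6: register job_C */5 -> active={job_B:*/10, job_C:*/5}
Op 7: unregister job_C -> active={job_B:*/10}
Op 8: unregister job_B -> active={}
Op 9: register job_C */14 -> active={job_C:*/14}
Op 10: register job_D */14 -> active={job_C:*/14, job_D:*/14}
Op 11: register job_D */12 -> active={job_C:*/14, job_D:*/12}
Op 12: register job_C */7 -> active={job_C:*/7, job_D:*/12}
Op 13: register job_A */8 -> active={job_A:*/8, job_C:*/7, job_D:*/12}
Final interval of job_A = 8
Next fire of job_A after T=67: (67//8+1)*8 = 72

Answer: interval=8 next_fire=72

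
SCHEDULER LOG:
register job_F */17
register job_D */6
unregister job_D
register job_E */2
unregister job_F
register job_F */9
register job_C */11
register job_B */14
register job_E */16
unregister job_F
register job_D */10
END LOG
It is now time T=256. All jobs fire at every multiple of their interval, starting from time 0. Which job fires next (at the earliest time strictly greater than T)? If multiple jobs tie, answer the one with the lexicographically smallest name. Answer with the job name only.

Answer: job_D

Derivation:
Op 1: register job_F */17 -> active={job_F:*/17}
Op 2: register job_D */6 -> active={job_D:*/6, job_F:*/17}
Op 3: unregister job_D -> active={job_F:*/17}
Op 4: register job_E */2 -> active={job_E:*/2, job_F:*/17}
Op 5: unregister job_F -> active={job_E:*/2}
Op 6: register job_F */9 -> active={job_E:*/2, job_F:*/9}
Op 7: register job_C */11 -> active={job_C:*/11, job_E:*/2, job_F:*/9}
Op 8: register job_B */14 -> active={job_B:*/14, job_C:*/11, job_E:*/2, job_F:*/9}
Op 9: register job_E */16 -> active={job_B:*/14, job_C:*/11, job_E:*/16, job_F:*/9}
Op 10: unregister job_F -> active={job_B:*/14, job_C:*/11, job_E:*/16}
Op 11: register job_D */10 -> active={job_B:*/14, job_C:*/11, job_D:*/10, job_E:*/16}
  job_B: interval 14, next fire after T=256 is 266
  job_C: interval 11, next fire after T=256 is 264
  job_D: interval 10, next fire after T=256 is 260
  job_E: interval 16, next fire after T=256 is 272
Earliest = 260, winner (lex tiebreak) = job_D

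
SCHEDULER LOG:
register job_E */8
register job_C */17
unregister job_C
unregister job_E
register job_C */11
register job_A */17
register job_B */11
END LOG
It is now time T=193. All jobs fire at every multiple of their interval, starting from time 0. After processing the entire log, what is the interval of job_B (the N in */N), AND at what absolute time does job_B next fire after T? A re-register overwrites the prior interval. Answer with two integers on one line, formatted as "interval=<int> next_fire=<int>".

Op 1: register job_E */8 -> active={job_E:*/8}
Op 2: register job_C */17 -> active={job_C:*/17, job_E:*/8}
Op 3: unregister job_C -> active={job_E:*/8}
Op 4: unregister job_E -> active={}
Op 5: register job_C */11 -> active={job_C:*/11}
Op 6: register job_A */17 -> active={job_A:*/17, job_C:*/11}
Op 7: register job_B */11 -> active={job_A:*/17, job_B:*/11, job_C:*/11}
Final interval of job_B = 11
Next fire of job_B after T=193: (193//11+1)*11 = 198

Answer: interval=11 next_fire=198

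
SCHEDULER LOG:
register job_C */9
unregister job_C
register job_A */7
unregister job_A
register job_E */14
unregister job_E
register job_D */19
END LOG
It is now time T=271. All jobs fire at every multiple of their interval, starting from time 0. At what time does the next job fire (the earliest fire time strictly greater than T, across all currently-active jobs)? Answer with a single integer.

Op 1: register job_C */9 -> active={job_C:*/9}
Op 2: unregister job_C -> active={}
Op 3: register job_A */7 -> active={job_A:*/7}
Op 4: unregister job_A -> active={}
Op 5: register job_E */14 -> active={job_E:*/14}
Op 6: unregister job_E -> active={}
Op 7: register job_D */19 -> active={job_D:*/19}
  job_D: interval 19, next fire after T=271 is 285
Earliest fire time = 285 (job job_D)

Answer: 285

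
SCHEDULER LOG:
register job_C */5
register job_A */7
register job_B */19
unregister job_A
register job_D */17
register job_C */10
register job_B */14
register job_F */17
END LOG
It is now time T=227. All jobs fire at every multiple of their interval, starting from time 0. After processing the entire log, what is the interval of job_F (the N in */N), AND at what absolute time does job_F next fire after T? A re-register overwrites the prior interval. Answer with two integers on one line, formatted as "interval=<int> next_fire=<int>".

Answer: interval=17 next_fire=238

Derivation:
Op 1: register job_C */5 -> active={job_C:*/5}
Op 2: register job_A */7 -> active={job_A:*/7, job_C:*/5}
Op 3: register job_B */19 -> active={job_A:*/7, job_B:*/19, job_C:*/5}
Op 4: unregister job_A -> active={job_B:*/19, job_C:*/5}
Op 5: register job_D */17 -> active={job_B:*/19, job_C:*/5, job_D:*/17}
Op 6: register job_C */10 -> active={job_B:*/19, job_C:*/10, job_D:*/17}
Op 7: register job_B */14 -> active={job_B:*/14, job_C:*/10, job_D:*/17}
Op 8: register job_F */17 -> active={job_B:*/14, job_C:*/10, job_D:*/17, job_F:*/17}
Final interval of job_F = 17
Next fire of job_F after T=227: (227//17+1)*17 = 238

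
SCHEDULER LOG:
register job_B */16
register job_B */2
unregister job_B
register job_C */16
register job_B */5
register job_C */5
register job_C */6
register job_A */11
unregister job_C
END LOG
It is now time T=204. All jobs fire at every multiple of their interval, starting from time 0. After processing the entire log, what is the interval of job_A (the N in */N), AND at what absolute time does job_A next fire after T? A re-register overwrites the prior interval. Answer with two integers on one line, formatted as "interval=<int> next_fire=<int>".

Op 1: register job_B */16 -> active={job_B:*/16}
Op 2: register job_B */2 -> active={job_B:*/2}
Op 3: unregister job_B -> active={}
Op 4: register job_C */16 -> active={job_C:*/16}
Op 5: register job_B */5 -> active={job_B:*/5, job_C:*/16}
Op 6: register job_C */5 -> active={job_B:*/5, job_C:*/5}
Op 7: register job_C */6 -> active={job_B:*/5, job_C:*/6}
Op 8: register job_A */11 -> active={job_A:*/11, job_B:*/5, job_C:*/6}
Op 9: unregister job_C -> active={job_A:*/11, job_B:*/5}
Final interval of job_A = 11
Next fire of job_A after T=204: (204//11+1)*11 = 209

Answer: interval=11 next_fire=209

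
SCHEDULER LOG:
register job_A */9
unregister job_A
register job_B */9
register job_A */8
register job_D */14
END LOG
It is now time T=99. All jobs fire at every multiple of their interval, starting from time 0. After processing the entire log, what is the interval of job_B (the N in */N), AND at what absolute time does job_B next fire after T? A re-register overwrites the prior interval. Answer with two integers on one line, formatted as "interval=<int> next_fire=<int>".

Op 1: register job_A */9 -> active={job_A:*/9}
Op 2: unregister job_A -> active={}
Op 3: register job_B */9 -> active={job_B:*/9}
Op 4: register job_A */8 -> active={job_A:*/8, job_B:*/9}
Op 5: register job_D */14 -> active={job_A:*/8, job_B:*/9, job_D:*/14}
Final interval of job_B = 9
Next fire of job_B after T=99: (99//9+1)*9 = 108

Answer: interval=9 next_fire=108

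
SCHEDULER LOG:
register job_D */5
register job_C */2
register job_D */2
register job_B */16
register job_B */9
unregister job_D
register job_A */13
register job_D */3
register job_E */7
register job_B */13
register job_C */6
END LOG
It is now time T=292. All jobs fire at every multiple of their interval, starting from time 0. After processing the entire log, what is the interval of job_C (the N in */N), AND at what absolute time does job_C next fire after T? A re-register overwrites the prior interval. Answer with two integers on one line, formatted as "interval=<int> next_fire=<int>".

Answer: interval=6 next_fire=294

Derivation:
Op 1: register job_D */5 -> active={job_D:*/5}
Op 2: register job_C */2 -> active={job_C:*/2, job_D:*/5}
Op 3: register job_D */2 -> active={job_C:*/2, job_D:*/2}
Op 4: register job_B */16 -> active={job_B:*/16, job_C:*/2, job_D:*/2}
Op 5: register job_B */9 -> active={job_B:*/9, job_C:*/2, job_D:*/2}
Op 6: unregister job_D -> active={job_B:*/9, job_C:*/2}
Op 7: register job_A */13 -> active={job_A:*/13, job_B:*/9, job_C:*/2}
Op 8: register job_D */3 -> active={job_A:*/13, job_B:*/9, job_C:*/2, job_D:*/3}
Op 9: register job_E */7 -> active={job_A:*/13, job_B:*/9, job_C:*/2, job_D:*/3, job_E:*/7}
Op 10: register job_B */13 -> active={job_A:*/13, job_B:*/13, job_C:*/2, job_D:*/3, job_E:*/7}
Op 11: register job_C */6 -> active={job_A:*/13, job_B:*/13, job_C:*/6, job_D:*/3, job_E:*/7}
Final interval of job_C = 6
Next fire of job_C after T=292: (292//6+1)*6 = 294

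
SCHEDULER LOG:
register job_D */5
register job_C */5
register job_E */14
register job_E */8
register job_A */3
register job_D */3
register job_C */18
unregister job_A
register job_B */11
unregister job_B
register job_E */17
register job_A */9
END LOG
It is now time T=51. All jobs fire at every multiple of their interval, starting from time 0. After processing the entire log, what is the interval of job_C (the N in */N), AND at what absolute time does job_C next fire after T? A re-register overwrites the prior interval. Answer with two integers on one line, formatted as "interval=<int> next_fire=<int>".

Answer: interval=18 next_fire=54

Derivation:
Op 1: register job_D */5 -> active={job_D:*/5}
Op 2: register job_C */5 -> active={job_C:*/5, job_D:*/5}
Op 3: register job_E */14 -> active={job_C:*/5, job_D:*/5, job_E:*/14}
Op 4: register job_E */8 -> active={job_C:*/5, job_D:*/5, job_E:*/8}
Op 5: register job_A */3 -> active={job_A:*/3, job_C:*/5, job_D:*/5, job_E:*/8}
Op 6: register job_D */3 -> active={job_A:*/3, job_C:*/5, job_D:*/3, job_E:*/8}
Op 7: register job_C */18 -> active={job_A:*/3, job_C:*/18, job_D:*/3, job_E:*/8}
Op 8: unregister job_A -> active={job_C:*/18, job_D:*/3, job_E:*/8}
Op 9: register job_B */11 -> active={job_B:*/11, job_C:*/18, job_D:*/3, job_E:*/8}
Op 10: unregister job_B -> active={job_C:*/18, job_D:*/3, job_E:*/8}
Op 11: register job_E */17 -> active={job_C:*/18, job_D:*/3, job_E:*/17}
Op 12: register job_A */9 -> active={job_A:*/9, job_C:*/18, job_D:*/3, job_E:*/17}
Final interval of job_C = 18
Next fire of job_C after T=51: (51//18+1)*18 = 54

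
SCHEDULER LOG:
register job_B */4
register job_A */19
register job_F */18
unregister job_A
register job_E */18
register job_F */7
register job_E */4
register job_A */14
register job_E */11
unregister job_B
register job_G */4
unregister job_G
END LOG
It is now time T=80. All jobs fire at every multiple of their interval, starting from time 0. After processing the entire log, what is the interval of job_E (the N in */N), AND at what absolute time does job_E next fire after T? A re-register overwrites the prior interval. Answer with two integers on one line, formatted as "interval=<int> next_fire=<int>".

Op 1: register job_B */4 -> active={job_B:*/4}
Op 2: register job_A */19 -> active={job_A:*/19, job_B:*/4}
Op 3: register job_F */18 -> active={job_A:*/19, job_B:*/4, job_F:*/18}
Op 4: unregister job_A -> active={job_B:*/4, job_F:*/18}
Op 5: register job_E */18 -> active={job_B:*/4, job_E:*/18, job_F:*/18}
Op 6: register job_F */7 -> active={job_B:*/4, job_E:*/18, job_F:*/7}
Op 7: register job_E */4 -> active={job_B:*/4, job_E:*/4, job_F:*/7}
Op 8: register job_A */14 -> active={job_A:*/14, job_B:*/4, job_E:*/4, job_F:*/7}
Op 9: register job_E */11 -> active={job_A:*/14, job_B:*/4, job_E:*/11, job_F:*/7}
Op 10: unregister job_B -> active={job_A:*/14, job_E:*/11, job_F:*/7}
Op 11: register job_G */4 -> active={job_A:*/14, job_E:*/11, job_F:*/7, job_G:*/4}
Op 12: unregister job_G -> active={job_A:*/14, job_E:*/11, job_F:*/7}
Final interval of job_E = 11
Next fire of job_E after T=80: (80//11+1)*11 = 88

Answer: interval=11 next_fire=88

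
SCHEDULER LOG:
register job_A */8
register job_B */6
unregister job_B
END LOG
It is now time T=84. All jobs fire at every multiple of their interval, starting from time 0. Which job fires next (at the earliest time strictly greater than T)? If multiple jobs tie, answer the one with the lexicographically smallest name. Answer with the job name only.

Op 1: register job_A */8 -> active={job_A:*/8}
Op 2: register job_B */6 -> active={job_A:*/8, job_B:*/6}
Op 3: unregister job_B -> active={job_A:*/8}
  job_A: interval 8, next fire after T=84 is 88
Earliest = 88, winner (lex tiebreak) = job_A

Answer: job_A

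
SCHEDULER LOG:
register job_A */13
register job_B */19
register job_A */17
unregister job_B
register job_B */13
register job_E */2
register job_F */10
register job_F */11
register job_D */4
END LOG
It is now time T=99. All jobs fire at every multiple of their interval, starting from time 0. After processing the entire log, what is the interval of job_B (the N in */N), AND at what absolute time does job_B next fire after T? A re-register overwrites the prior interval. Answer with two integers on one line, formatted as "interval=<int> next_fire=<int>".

Op 1: register job_A */13 -> active={job_A:*/13}
Op 2: register job_B */19 -> active={job_A:*/13, job_B:*/19}
Op 3: register job_A */17 -> active={job_A:*/17, job_B:*/19}
Op 4: unregister job_B -> active={job_A:*/17}
Op 5: register job_B */13 -> active={job_A:*/17, job_B:*/13}
Op 6: register job_E */2 -> active={job_A:*/17, job_B:*/13, job_E:*/2}
Op 7: register job_F */10 -> active={job_A:*/17, job_B:*/13, job_E:*/2, job_F:*/10}
Op 8: register job_F */11 -> active={job_A:*/17, job_B:*/13, job_E:*/2, job_F:*/11}
Op 9: register job_D */4 -> active={job_A:*/17, job_B:*/13, job_D:*/4, job_E:*/2, job_F:*/11}
Final interval of job_B = 13
Next fire of job_B after T=99: (99//13+1)*13 = 104

Answer: interval=13 next_fire=104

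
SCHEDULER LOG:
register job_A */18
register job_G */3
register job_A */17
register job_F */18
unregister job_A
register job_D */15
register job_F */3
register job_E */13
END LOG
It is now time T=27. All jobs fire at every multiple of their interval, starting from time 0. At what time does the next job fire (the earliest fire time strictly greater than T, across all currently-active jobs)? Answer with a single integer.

Answer: 30

Derivation:
Op 1: register job_A */18 -> active={job_A:*/18}
Op 2: register job_G */3 -> active={job_A:*/18, job_G:*/3}
Op 3: register job_A */17 -> active={job_A:*/17, job_G:*/3}
Op 4: register job_F */18 -> active={job_A:*/17, job_F:*/18, job_G:*/3}
Op 5: unregister job_A -> active={job_F:*/18, job_G:*/3}
Op 6: register job_D */15 -> active={job_D:*/15, job_F:*/18, job_G:*/3}
Op 7: register job_F */3 -> active={job_D:*/15, job_F:*/3, job_G:*/3}
Op 8: register job_E */13 -> active={job_D:*/15, job_E:*/13, job_F:*/3, job_G:*/3}
  job_D: interval 15, next fire after T=27 is 30
  job_E: interval 13, next fire after T=27 is 39
  job_F: interval 3, next fire after T=27 is 30
  job_G: interval 3, next fire after T=27 is 30
Earliest fire time = 30 (job job_D)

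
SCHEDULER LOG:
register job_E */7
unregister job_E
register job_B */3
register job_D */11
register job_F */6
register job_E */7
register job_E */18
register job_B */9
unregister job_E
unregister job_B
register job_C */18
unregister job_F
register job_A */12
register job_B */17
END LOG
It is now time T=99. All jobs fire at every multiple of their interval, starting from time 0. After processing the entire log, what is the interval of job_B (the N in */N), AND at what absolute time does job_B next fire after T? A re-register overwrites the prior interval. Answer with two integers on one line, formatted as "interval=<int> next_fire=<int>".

Op 1: register job_E */7 -> active={job_E:*/7}
Op 2: unregister job_E -> active={}
Op 3: register job_B */3 -> active={job_B:*/3}
Op 4: register job_D */11 -> active={job_B:*/3, job_D:*/11}
Op 5: register job_F */6 -> active={job_B:*/3, job_D:*/11, job_F:*/6}
Op 6: register job_E */7 -> active={job_B:*/3, job_D:*/11, job_E:*/7, job_F:*/6}
Op 7: register job_E */18 -> active={job_B:*/3, job_D:*/11, job_E:*/18, job_F:*/6}
Op 8: register job_B */9 -> active={job_B:*/9, job_D:*/11, job_E:*/18, job_F:*/6}
Op 9: unregister job_E -> active={job_B:*/9, job_D:*/11, job_F:*/6}
Op 10: unregister job_B -> active={job_D:*/11, job_F:*/6}
Op 11: register job_C */18 -> active={job_C:*/18, job_D:*/11, job_F:*/6}
Op 12: unregister job_F -> active={job_C:*/18, job_D:*/11}
Op 13: register job_A */12 -> active={job_A:*/12, job_C:*/18, job_D:*/11}
Op 14: register job_B */17 -> active={job_A:*/12, job_B:*/17, job_C:*/18, job_D:*/11}
Final interval of job_B = 17
Next fire of job_B after T=99: (99//17+1)*17 = 102

Answer: interval=17 next_fire=102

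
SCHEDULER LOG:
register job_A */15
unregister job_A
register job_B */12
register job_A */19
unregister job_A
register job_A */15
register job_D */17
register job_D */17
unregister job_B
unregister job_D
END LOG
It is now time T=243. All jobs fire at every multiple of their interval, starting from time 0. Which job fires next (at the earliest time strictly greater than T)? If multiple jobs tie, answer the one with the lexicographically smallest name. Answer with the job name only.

Answer: job_A

Derivation:
Op 1: register job_A */15 -> active={job_A:*/15}
Op 2: unregister job_A -> active={}
Op 3: register job_B */12 -> active={job_B:*/12}
Op 4: register job_A */19 -> active={job_A:*/19, job_B:*/12}
Op 5: unregister job_A -> active={job_B:*/12}
Op 6: register job_A */15 -> active={job_A:*/15, job_B:*/12}
Op 7: register job_D */17 -> active={job_A:*/15, job_B:*/12, job_D:*/17}
Op 8: register job_D */17 -> active={job_A:*/15, job_B:*/12, job_D:*/17}
Op 9: unregister job_B -> active={job_A:*/15, job_D:*/17}
Op 10: unregister job_D -> active={job_A:*/15}
  job_A: interval 15, next fire after T=243 is 255
Earliest = 255, winner (lex tiebreak) = job_A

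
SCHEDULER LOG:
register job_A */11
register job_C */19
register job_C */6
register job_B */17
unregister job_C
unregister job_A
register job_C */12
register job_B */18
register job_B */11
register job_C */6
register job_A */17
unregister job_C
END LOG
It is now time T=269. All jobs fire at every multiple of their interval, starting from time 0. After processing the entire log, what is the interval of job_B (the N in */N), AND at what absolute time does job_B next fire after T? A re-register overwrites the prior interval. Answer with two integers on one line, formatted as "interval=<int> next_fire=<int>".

Op 1: register job_A */11 -> active={job_A:*/11}
Op 2: register job_C */19 -> active={job_A:*/11, job_C:*/19}
Op 3: register job_C */6 -> active={job_A:*/11, job_C:*/6}
Op 4: register job_B */17 -> active={job_A:*/11, job_B:*/17, job_C:*/6}
Op 5: unregister job_C -> active={job_A:*/11, job_B:*/17}
Op 6: unregister job_A -> active={job_B:*/17}
Op 7: register job_C */12 -> active={job_B:*/17, job_C:*/12}
Op 8: register job_B */18 -> active={job_B:*/18, job_C:*/12}
Op 9: register job_B */11 -> active={job_B:*/11, job_C:*/12}
Op 10: register job_C */6 -> active={job_B:*/11, job_C:*/6}
Op 11: register job_A */17 -> active={job_A:*/17, job_B:*/11, job_C:*/6}
Op 12: unregister job_C -> active={job_A:*/17, job_B:*/11}
Final interval of job_B = 11
Next fire of job_B after T=269: (269//11+1)*11 = 275

Answer: interval=11 next_fire=275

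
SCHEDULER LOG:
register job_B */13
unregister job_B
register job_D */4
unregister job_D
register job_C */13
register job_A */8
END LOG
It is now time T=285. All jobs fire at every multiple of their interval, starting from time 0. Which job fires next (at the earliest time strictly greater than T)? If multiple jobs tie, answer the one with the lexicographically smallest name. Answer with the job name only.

Op 1: register job_B */13 -> active={job_B:*/13}
Op 2: unregister job_B -> active={}
Op 3: register job_D */4 -> active={job_D:*/4}
Op 4: unregister job_D -> active={}
Op 5: register job_C */13 -> active={job_C:*/13}
Op 6: register job_A */8 -> active={job_A:*/8, job_C:*/13}
  job_A: interval 8, next fire after T=285 is 288
  job_C: interval 13, next fire after T=285 is 286
Earliest = 286, winner (lex tiebreak) = job_C

Answer: job_C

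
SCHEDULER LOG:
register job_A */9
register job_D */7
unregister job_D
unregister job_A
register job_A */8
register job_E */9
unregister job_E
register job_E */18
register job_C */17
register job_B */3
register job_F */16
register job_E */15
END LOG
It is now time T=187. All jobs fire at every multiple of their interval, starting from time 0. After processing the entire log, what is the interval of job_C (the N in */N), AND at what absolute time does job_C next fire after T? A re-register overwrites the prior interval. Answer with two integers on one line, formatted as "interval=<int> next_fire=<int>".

Op 1: register job_A */9 -> active={job_A:*/9}
Op 2: register job_D */7 -> active={job_A:*/9, job_D:*/7}
Op 3: unregister job_D -> active={job_A:*/9}
Op 4: unregister job_A -> active={}
Op 5: register job_A */8 -> active={job_A:*/8}
Op 6: register job_E */9 -> active={job_A:*/8, job_E:*/9}
Op 7: unregister job_E -> active={job_A:*/8}
Op 8: register job_E */18 -> active={job_A:*/8, job_E:*/18}
Op 9: register job_C */17 -> active={job_A:*/8, job_C:*/17, job_E:*/18}
Op 10: register job_B */3 -> active={job_A:*/8, job_B:*/3, job_C:*/17, job_E:*/18}
Op 11: register job_F */16 -> active={job_A:*/8, job_B:*/3, job_C:*/17, job_E:*/18, job_F:*/16}
Op 12: register job_E */15 -> active={job_A:*/8, job_B:*/3, job_C:*/17, job_E:*/15, job_F:*/16}
Final interval of job_C = 17
Next fire of job_C after T=187: (187//17+1)*17 = 204

Answer: interval=17 next_fire=204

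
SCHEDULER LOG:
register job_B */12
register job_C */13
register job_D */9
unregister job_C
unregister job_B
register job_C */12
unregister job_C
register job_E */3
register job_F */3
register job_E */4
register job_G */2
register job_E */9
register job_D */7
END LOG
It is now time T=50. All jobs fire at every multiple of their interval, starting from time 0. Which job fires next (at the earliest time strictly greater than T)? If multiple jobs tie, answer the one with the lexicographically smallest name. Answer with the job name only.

Op 1: register job_B */12 -> active={job_B:*/12}
Op 2: register job_C */13 -> active={job_B:*/12, job_C:*/13}
Op 3: register job_D */9 -> active={job_B:*/12, job_C:*/13, job_D:*/9}
Op 4: unregister job_C -> active={job_B:*/12, job_D:*/9}
Op 5: unregister job_B -> active={job_D:*/9}
Op 6: register job_C */12 -> active={job_C:*/12, job_D:*/9}
Op 7: unregister job_C -> active={job_D:*/9}
Op 8: register job_E */3 -> active={job_D:*/9, job_E:*/3}
Op 9: register job_F */3 -> active={job_D:*/9, job_E:*/3, job_F:*/3}
Op 10: register job_E */4 -> active={job_D:*/9, job_E:*/4, job_F:*/3}
Op 11: register job_G */2 -> active={job_D:*/9, job_E:*/4, job_F:*/3, job_G:*/2}
Op 12: register job_E */9 -> active={job_D:*/9, job_E:*/9, job_F:*/3, job_G:*/2}
Op 13: register job_D */7 -> active={job_D:*/7, job_E:*/9, job_F:*/3, job_G:*/2}
  job_D: interval 7, next fire after T=50 is 56
  job_E: interval 9, next fire after T=50 is 54
  job_F: interval 3, next fire after T=50 is 51
  job_G: interval 2, next fire after T=50 is 52
Earliest = 51, winner (lex tiebreak) = job_F

Answer: job_F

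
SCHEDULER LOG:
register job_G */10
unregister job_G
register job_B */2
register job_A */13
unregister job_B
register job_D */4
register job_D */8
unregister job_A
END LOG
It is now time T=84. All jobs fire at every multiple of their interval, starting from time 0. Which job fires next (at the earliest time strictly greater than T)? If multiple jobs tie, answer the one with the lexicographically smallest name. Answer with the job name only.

Answer: job_D

Derivation:
Op 1: register job_G */10 -> active={job_G:*/10}
Op 2: unregister job_G -> active={}
Op 3: register job_B */2 -> active={job_B:*/2}
Op 4: register job_A */13 -> active={job_A:*/13, job_B:*/2}
Op 5: unregister job_B -> active={job_A:*/13}
Op 6: register job_D */4 -> active={job_A:*/13, job_D:*/4}
Op 7: register job_D */8 -> active={job_A:*/13, job_D:*/8}
Op 8: unregister job_A -> active={job_D:*/8}
  job_D: interval 8, next fire after T=84 is 88
Earliest = 88, winner (lex tiebreak) = job_D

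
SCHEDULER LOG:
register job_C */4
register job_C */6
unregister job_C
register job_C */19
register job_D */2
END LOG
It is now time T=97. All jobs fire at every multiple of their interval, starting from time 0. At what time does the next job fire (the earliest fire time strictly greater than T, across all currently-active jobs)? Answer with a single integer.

Answer: 98

Derivation:
Op 1: register job_C */4 -> active={job_C:*/4}
Op 2: register job_C */6 -> active={job_C:*/6}
Op 3: unregister job_C -> active={}
Op 4: register job_C */19 -> active={job_C:*/19}
Op 5: register job_D */2 -> active={job_C:*/19, job_D:*/2}
  job_C: interval 19, next fire after T=97 is 114
  job_D: interval 2, next fire after T=97 is 98
Earliest fire time = 98 (job job_D)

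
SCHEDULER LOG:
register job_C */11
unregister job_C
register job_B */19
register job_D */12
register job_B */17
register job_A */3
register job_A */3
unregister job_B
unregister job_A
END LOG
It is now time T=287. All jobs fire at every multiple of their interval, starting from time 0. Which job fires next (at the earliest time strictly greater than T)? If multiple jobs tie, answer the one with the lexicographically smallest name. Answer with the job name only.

Answer: job_D

Derivation:
Op 1: register job_C */11 -> active={job_C:*/11}
Op 2: unregister job_C -> active={}
Op 3: register job_B */19 -> active={job_B:*/19}
Op 4: register job_D */12 -> active={job_B:*/19, job_D:*/12}
Op 5: register job_B */17 -> active={job_B:*/17, job_D:*/12}
Op 6: register job_A */3 -> active={job_A:*/3, job_B:*/17, job_D:*/12}
Op 7: register job_A */3 -> active={job_A:*/3, job_B:*/17, job_D:*/12}
Op 8: unregister job_B -> active={job_A:*/3, job_D:*/12}
Op 9: unregister job_A -> active={job_D:*/12}
  job_D: interval 12, next fire after T=287 is 288
Earliest = 288, winner (lex tiebreak) = job_D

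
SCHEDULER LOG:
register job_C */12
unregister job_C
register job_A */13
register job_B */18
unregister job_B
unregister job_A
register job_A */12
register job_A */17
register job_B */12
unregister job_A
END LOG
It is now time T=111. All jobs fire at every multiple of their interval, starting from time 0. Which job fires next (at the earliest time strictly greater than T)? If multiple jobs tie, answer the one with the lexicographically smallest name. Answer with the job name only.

Op 1: register job_C */12 -> active={job_C:*/12}
Op 2: unregister job_C -> active={}
Op 3: register job_A */13 -> active={job_A:*/13}
Op 4: register job_B */18 -> active={job_A:*/13, job_B:*/18}
Op 5: unregister job_B -> active={job_A:*/13}
Op 6: unregister job_A -> active={}
Op 7: register job_A */12 -> active={job_A:*/12}
Op 8: register job_A */17 -> active={job_A:*/17}
Op 9: register job_B */12 -> active={job_A:*/17, job_B:*/12}
Op 10: unregister job_A -> active={job_B:*/12}
  job_B: interval 12, next fire after T=111 is 120
Earliest = 120, winner (lex tiebreak) = job_B

Answer: job_B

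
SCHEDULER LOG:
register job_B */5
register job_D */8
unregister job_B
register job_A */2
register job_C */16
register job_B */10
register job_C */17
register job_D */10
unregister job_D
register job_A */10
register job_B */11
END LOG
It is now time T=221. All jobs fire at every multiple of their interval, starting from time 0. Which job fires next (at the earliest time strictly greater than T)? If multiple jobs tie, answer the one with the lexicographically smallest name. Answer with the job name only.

Op 1: register job_B */5 -> active={job_B:*/5}
Op 2: register job_D */8 -> active={job_B:*/5, job_D:*/8}
Op 3: unregister job_B -> active={job_D:*/8}
Op 4: register job_A */2 -> active={job_A:*/2, job_D:*/8}
Op 5: register job_C */16 -> active={job_A:*/2, job_C:*/16, job_D:*/8}
Op 6: register job_B */10 -> active={job_A:*/2, job_B:*/10, job_C:*/16, job_D:*/8}
Op 7: register job_C */17 -> active={job_A:*/2, job_B:*/10, job_C:*/17, job_D:*/8}
Op 8: register job_D */10 -> active={job_A:*/2, job_B:*/10, job_C:*/17, job_D:*/10}
Op 9: unregister job_D -> active={job_A:*/2, job_B:*/10, job_C:*/17}
Op 10: register job_A */10 -> active={job_A:*/10, job_B:*/10, job_C:*/17}
Op 11: register job_B */11 -> active={job_A:*/10, job_B:*/11, job_C:*/17}
  job_A: interval 10, next fire after T=221 is 230
  job_B: interval 11, next fire after T=221 is 231
  job_C: interval 17, next fire after T=221 is 238
Earliest = 230, winner (lex tiebreak) = job_A

Answer: job_A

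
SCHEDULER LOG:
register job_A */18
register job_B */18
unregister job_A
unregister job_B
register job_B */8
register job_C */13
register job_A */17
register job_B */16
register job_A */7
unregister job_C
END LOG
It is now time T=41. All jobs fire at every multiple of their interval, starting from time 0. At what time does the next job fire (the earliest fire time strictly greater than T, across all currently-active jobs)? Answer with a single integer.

Op 1: register job_A */18 -> active={job_A:*/18}
Op 2: register job_B */18 -> active={job_A:*/18, job_B:*/18}
Op 3: unregister job_A -> active={job_B:*/18}
Op 4: unregister job_B -> active={}
Op 5: register job_B */8 -> active={job_B:*/8}
Op 6: register job_C */13 -> active={job_B:*/8, job_C:*/13}
Op 7: register job_A */17 -> active={job_A:*/17, job_B:*/8, job_C:*/13}
Op 8: register job_B */16 -> active={job_A:*/17, job_B:*/16, job_C:*/13}
Op 9: register job_A */7 -> active={job_A:*/7, job_B:*/16, job_C:*/13}
Op 10: unregister job_C -> active={job_A:*/7, job_B:*/16}
  job_A: interval 7, next fire after T=41 is 42
  job_B: interval 16, next fire after T=41 is 48
Earliest fire time = 42 (job job_A)

Answer: 42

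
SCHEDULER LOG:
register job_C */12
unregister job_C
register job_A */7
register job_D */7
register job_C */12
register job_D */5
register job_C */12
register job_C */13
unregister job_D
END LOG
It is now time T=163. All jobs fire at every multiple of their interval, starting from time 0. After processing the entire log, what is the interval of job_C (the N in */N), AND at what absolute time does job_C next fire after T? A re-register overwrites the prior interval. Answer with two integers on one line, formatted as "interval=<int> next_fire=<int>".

Op 1: register job_C */12 -> active={job_C:*/12}
Op 2: unregister job_C -> active={}
Op 3: register job_A */7 -> active={job_A:*/7}
Op 4: register job_D */7 -> active={job_A:*/7, job_D:*/7}
Op 5: register job_C */12 -> active={job_A:*/7, job_C:*/12, job_D:*/7}
Op 6: register job_D */5 -> active={job_A:*/7, job_C:*/12, job_D:*/5}
Op 7: register job_C */12 -> active={job_A:*/7, job_C:*/12, job_D:*/5}
Op 8: register job_C */13 -> active={job_A:*/7, job_C:*/13, job_D:*/5}
Op 9: unregister job_D -> active={job_A:*/7, job_C:*/13}
Final interval of job_C = 13
Next fire of job_C after T=163: (163//13+1)*13 = 169

Answer: interval=13 next_fire=169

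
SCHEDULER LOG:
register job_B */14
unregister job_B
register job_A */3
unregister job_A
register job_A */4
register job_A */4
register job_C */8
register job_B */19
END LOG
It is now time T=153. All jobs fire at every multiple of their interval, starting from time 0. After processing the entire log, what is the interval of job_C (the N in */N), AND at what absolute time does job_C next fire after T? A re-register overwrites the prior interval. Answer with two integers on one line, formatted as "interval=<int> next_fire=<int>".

Answer: interval=8 next_fire=160

Derivation:
Op 1: register job_B */14 -> active={job_B:*/14}
Op 2: unregister job_B -> active={}
Op 3: register job_A */3 -> active={job_A:*/3}
Op 4: unregister job_A -> active={}
Op 5: register job_A */4 -> active={job_A:*/4}
Op 6: register job_A */4 -> active={job_A:*/4}
Op 7: register job_C */8 -> active={job_A:*/4, job_C:*/8}
Op 8: register job_B */19 -> active={job_A:*/4, job_B:*/19, job_C:*/8}
Final interval of job_C = 8
Next fire of job_C after T=153: (153//8+1)*8 = 160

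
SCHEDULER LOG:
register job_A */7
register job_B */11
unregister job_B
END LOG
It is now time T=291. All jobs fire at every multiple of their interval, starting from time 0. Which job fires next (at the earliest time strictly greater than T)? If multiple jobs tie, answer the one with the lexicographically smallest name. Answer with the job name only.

Answer: job_A

Derivation:
Op 1: register job_A */7 -> active={job_A:*/7}
Op 2: register job_B */11 -> active={job_A:*/7, job_B:*/11}
Op 3: unregister job_B -> active={job_A:*/7}
  job_A: interval 7, next fire after T=291 is 294
Earliest = 294, winner (lex tiebreak) = job_A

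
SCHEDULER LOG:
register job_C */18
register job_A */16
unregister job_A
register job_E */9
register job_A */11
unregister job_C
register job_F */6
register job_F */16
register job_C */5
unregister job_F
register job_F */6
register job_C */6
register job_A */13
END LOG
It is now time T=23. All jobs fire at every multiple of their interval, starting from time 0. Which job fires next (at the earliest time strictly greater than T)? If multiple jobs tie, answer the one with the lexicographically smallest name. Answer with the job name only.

Op 1: register job_C */18 -> active={job_C:*/18}
Op 2: register job_A */16 -> active={job_A:*/16, job_C:*/18}
Op 3: unregister job_A -> active={job_C:*/18}
Op 4: register job_E */9 -> active={job_C:*/18, job_E:*/9}
Op 5: register job_A */11 -> active={job_A:*/11, job_C:*/18, job_E:*/9}
Op 6: unregister job_C -> active={job_A:*/11, job_E:*/9}
Op 7: register job_F */6 -> active={job_A:*/11, job_E:*/9, job_F:*/6}
Op 8: register job_F */16 -> active={job_A:*/11, job_E:*/9, job_F:*/16}
Op 9: register job_C */5 -> active={job_A:*/11, job_C:*/5, job_E:*/9, job_F:*/16}
Op 10: unregister job_F -> active={job_A:*/11, job_C:*/5, job_E:*/9}
Op 11: register job_F */6 -> active={job_A:*/11, job_C:*/5, job_E:*/9, job_F:*/6}
Op 12: register job_C */6 -> active={job_A:*/11, job_C:*/6, job_E:*/9, job_F:*/6}
Op 13: register job_A */13 -> active={job_A:*/13, job_C:*/6, job_E:*/9, job_F:*/6}
  job_A: interval 13, next fire after T=23 is 26
  job_C: interval 6, next fire after T=23 is 24
  job_E: interval 9, next fire after T=23 is 27
  job_F: interval 6, next fire after T=23 is 24
Earliest = 24, winner (lex tiebreak) = job_C

Answer: job_C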